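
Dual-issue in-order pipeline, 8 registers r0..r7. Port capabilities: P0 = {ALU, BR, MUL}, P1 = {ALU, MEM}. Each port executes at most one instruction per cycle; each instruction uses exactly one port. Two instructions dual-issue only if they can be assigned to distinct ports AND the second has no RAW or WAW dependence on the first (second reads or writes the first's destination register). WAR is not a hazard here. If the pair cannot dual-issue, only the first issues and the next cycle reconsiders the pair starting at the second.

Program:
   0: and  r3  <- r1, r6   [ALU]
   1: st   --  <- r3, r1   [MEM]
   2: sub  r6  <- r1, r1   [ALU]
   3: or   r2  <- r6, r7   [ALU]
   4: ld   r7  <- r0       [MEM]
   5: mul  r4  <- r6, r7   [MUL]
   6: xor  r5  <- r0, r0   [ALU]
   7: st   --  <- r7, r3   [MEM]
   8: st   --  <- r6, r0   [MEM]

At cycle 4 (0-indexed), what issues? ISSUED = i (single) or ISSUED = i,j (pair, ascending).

ISSUED = 7

#0 head=0: and.ALU i0 RAW r3
#1 head=1: st.MEM sub.ALU i1+i2 pair
#2 head=3: or.ALU ld.MEM i3+i4 pair
#3 head=5: mul.MUL xor.ALU i5+i6 pair
#4 head=7: st.MEM i7 no-port MEM/MEM
#5 head=8: st.MEM i8 tail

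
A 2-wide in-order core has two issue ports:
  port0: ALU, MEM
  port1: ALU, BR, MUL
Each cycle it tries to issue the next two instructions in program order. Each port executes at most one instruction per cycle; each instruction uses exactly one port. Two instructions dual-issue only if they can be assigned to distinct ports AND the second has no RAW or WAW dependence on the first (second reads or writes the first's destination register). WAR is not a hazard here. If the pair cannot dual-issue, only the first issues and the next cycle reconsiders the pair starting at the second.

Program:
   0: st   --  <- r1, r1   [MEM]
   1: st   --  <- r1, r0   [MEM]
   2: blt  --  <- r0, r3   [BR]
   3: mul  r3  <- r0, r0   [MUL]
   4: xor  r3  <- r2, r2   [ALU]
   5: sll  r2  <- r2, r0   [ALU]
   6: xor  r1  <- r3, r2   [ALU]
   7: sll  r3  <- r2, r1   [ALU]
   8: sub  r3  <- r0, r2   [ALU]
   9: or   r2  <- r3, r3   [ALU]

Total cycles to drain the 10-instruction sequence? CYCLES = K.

[0] i0  st  -- no-port MEM/MEM
[1] i1/i2  st+blt  -- 2-wide
[2] i3  mul  -- WAW r3
[3] i4/i5  xor+sll  -- 2-wide
[4] i6  xor  -- RAW r1
[5] i7  sll  -- WAW r3
[6] i8  sub  -- RAW r3
[7] i9  or  -- tail

CYCLES = 8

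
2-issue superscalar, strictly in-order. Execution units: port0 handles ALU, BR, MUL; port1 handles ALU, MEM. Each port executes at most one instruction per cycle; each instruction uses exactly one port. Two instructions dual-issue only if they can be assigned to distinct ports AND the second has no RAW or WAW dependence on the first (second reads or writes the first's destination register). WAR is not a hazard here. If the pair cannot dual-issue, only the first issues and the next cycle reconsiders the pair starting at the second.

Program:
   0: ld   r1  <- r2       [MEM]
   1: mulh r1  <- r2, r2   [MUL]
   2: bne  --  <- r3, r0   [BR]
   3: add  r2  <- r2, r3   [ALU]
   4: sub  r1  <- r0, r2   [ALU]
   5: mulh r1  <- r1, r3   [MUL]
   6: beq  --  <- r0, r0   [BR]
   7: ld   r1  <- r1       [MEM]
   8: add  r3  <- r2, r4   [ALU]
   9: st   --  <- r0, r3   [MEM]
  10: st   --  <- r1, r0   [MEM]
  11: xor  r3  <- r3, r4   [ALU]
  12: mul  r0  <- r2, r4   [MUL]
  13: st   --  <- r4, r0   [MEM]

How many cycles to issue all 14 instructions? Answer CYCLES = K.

  cy0 -> i0 (ld) WAW r1
  cy1 -> i1 (mulh) no-port MUL/BR
  cy2 -> i2,i3 (bne+add) pair
  cy3 -> i4 (sub) RAW+WAW r1
  cy4 -> i5 (mulh) no-port MUL/BR
  cy5 -> i6,i7 (beq+ld) pair
  cy6 -> i8 (add) RAW r3
  cy7 -> i9 (st) no-port MEM/MEM
  cy8 -> i10,i11 (st+xor) pair
  cy9 -> i12 (mul) RAW r0
  cy10 -> i13 (st) tail

CYCLES = 11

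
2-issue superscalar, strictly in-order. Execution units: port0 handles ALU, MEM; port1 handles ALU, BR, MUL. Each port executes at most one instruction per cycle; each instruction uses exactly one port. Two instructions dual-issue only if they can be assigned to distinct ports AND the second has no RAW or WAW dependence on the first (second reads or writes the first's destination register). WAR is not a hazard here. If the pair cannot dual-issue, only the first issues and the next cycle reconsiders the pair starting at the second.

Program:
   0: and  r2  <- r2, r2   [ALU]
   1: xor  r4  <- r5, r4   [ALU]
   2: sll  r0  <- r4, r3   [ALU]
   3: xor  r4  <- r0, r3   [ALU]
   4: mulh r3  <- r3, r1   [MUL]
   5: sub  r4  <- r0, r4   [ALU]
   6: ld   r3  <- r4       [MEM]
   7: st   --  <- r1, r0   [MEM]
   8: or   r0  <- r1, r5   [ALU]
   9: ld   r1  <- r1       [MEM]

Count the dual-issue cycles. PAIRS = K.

PAIRS = 3

0. and/xor @i0&i1  | 2-wide
1. sll @i2  | RAW r0
2. xor/mulh @i3&i4  | 2-wide
3. sub @i5  | RAW r4
4. ld @i6  | no-port MEM/MEM
5. st/or @i7&i8  | 2-wide
6. ld @i9  | tail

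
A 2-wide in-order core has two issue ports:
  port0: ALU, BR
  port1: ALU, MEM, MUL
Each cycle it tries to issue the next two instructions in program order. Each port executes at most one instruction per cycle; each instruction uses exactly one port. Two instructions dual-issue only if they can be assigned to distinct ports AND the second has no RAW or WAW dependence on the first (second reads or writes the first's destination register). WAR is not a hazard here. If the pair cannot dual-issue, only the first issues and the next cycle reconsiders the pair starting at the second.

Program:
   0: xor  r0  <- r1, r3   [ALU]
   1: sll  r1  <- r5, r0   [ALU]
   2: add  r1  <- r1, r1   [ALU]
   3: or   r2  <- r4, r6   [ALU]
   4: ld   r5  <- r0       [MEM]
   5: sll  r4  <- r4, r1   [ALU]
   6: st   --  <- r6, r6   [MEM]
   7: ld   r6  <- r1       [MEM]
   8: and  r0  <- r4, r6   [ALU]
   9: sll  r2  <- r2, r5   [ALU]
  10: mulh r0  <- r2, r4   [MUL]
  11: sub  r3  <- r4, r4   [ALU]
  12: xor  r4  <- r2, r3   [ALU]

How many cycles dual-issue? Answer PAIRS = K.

0. xor @i0  | RAW r0
1. sll @i1  | RAW+WAW r1
2. add+or @i2/i3  | dual
3. ld+sll @i4/i5  | dual
4. st @i6  | no-port MEM/MEM
5. ld @i7  | RAW r6
6. and+sll @i8/i9  | dual
7. mulh+sub @i10/i11  | dual
8. xor @i12  | tail

PAIRS = 4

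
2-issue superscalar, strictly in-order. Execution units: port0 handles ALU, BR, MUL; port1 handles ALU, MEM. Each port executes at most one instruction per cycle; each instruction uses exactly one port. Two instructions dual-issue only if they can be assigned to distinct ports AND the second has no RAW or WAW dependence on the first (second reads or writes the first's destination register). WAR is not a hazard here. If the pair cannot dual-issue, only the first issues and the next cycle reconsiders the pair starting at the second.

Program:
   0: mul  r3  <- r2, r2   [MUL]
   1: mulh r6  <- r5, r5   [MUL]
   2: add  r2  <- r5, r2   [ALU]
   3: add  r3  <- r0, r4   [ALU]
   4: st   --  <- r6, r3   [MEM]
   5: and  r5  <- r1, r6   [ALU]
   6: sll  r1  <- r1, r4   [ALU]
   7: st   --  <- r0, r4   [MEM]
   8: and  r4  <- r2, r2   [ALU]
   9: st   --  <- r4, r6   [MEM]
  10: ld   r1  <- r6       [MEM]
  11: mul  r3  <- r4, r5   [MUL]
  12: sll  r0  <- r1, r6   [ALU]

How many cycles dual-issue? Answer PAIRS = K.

t=0 i0:mul.MUL ; no-port MUL/MUL
t=1 i1+i2:mulh.MUL/add.ALU ; pair
t=2 i3:add.ALU ; RAW r3
t=3 i4+i5:st.MEM/and.ALU ; pair
t=4 i6+i7:sll.ALU/st.MEM ; pair
t=5 i8:and.ALU ; RAW r4
t=6 i9:st.MEM ; no-port MEM/MEM
t=7 i10+i11:ld.MEM/mul.MUL ; pair
t=8 i12:sll.ALU ; tail

PAIRS = 4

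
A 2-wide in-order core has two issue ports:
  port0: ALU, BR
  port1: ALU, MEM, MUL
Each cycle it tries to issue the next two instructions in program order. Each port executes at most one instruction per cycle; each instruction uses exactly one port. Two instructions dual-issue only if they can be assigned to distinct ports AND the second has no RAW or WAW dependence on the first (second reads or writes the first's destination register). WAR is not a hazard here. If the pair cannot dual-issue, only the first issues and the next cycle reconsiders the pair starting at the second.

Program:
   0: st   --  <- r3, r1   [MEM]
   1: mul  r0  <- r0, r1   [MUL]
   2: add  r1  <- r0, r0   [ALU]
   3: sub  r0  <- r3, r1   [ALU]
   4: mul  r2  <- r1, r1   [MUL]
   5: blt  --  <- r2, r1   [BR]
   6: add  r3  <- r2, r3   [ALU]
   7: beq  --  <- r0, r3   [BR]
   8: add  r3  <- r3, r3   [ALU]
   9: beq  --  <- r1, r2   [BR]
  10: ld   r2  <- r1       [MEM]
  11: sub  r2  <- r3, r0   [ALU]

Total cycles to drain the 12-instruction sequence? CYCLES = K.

CYCLES = 8

[0] i0  st  -- no-port MEM/MUL
[1] i1  mul  -- RAW r0
[2] i2  add  -- RAW r1
[3] i3/i4  sub/mul  -- 2-wide
[4] i5/i6  blt/add  -- 2-wide
[5] i7/i8  beq/add  -- 2-wide
[6] i9/i10  beq/ld  -- 2-wide
[7] i11  sub  -- tail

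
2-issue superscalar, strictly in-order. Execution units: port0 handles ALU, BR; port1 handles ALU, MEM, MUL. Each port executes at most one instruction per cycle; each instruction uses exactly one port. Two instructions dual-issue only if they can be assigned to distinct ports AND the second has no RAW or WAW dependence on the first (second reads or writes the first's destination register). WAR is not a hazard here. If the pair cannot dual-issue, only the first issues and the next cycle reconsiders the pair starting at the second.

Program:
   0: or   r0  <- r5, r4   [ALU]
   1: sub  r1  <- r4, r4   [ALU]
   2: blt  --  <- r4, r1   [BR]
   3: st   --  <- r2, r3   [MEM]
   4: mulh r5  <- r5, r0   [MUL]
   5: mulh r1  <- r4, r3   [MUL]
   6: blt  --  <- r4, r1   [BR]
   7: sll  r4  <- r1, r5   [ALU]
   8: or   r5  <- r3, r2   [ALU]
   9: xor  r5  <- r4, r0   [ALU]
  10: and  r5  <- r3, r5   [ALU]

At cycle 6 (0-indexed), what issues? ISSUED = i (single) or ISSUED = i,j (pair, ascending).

ISSUED = 9

t=0 i0&i1:or/sub ; dual
t=1 i2&i3:blt/st ; dual
t=2 i4:mulh ; no-port MUL/MUL
t=3 i5:mulh ; RAW r1
t=4 i6&i7:blt/sll ; dual
t=5 i8:or ; WAW r5
t=6 i9:xor ; RAW+WAW r5
t=7 i10:and ; tail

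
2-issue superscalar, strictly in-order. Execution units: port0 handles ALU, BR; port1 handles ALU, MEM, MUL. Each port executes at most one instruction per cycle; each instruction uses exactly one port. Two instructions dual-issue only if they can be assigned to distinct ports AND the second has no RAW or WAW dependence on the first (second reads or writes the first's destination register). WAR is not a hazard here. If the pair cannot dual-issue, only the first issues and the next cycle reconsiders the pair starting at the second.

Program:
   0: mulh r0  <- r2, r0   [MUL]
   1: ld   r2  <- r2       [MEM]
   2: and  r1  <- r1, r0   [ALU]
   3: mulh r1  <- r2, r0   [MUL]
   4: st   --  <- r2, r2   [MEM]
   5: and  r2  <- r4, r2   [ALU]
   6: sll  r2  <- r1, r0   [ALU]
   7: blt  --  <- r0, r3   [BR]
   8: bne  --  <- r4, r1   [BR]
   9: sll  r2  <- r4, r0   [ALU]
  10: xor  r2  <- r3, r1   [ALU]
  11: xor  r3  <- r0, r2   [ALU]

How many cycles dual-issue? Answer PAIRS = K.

PAIRS = 4

c0: i0 mulh  no-port MUL/MEM
c1: i1+i2 ld/and  dual
c2: i3 mulh  no-port MUL/MEM
c3: i4+i5 st/and  dual
c4: i6+i7 sll/blt  dual
c5: i8+i9 bne/sll  dual
c6: i10 xor  RAW r2
c7: i11 xor  tail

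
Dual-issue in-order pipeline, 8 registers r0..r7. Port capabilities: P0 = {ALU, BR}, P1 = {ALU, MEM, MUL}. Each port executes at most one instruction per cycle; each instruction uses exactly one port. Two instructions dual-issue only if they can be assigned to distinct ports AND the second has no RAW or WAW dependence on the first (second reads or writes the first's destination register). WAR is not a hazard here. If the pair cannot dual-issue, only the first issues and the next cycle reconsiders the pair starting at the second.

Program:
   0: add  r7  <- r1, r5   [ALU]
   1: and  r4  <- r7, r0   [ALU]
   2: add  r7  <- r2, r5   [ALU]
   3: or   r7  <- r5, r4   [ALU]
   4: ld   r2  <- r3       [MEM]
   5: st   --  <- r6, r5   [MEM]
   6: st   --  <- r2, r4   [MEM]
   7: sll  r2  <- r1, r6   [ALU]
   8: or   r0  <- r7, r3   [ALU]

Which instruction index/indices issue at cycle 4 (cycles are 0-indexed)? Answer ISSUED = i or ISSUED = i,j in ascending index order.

[0] i0  add  -- RAW r7
[1] i1+i2  and;add  -- pair
[2] i3+i4  or;ld  -- pair
[3] i5  st  -- no-port MEM/MEM
[4] i6+i7  st;sll  -- pair
[5] i8  or  -- tail

ISSUED = 6,7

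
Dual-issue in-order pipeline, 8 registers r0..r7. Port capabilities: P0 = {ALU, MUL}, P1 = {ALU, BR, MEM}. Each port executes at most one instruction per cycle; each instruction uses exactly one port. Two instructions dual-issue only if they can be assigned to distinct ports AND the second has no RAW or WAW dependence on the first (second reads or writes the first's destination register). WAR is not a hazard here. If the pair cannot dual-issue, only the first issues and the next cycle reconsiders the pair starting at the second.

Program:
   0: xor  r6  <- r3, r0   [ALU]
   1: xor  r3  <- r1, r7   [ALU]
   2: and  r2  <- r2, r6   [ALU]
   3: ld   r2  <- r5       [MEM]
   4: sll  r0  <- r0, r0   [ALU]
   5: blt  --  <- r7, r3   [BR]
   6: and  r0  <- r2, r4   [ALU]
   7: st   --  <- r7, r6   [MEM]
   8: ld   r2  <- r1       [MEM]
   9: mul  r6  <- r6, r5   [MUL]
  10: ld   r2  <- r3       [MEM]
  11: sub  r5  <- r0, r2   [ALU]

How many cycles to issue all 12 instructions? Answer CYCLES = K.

CYCLES = 8

0. xor;xor @i0+i1  | 2-wide
1. and @i2  | WAW r2
2. ld;sll @i3+i4  | 2-wide
3. blt;and @i5+i6  | 2-wide
4. st @i7  | no-port MEM/MEM
5. ld;mul @i8+i9  | 2-wide
6. ld @i10  | RAW r2
7. sub @i11  | tail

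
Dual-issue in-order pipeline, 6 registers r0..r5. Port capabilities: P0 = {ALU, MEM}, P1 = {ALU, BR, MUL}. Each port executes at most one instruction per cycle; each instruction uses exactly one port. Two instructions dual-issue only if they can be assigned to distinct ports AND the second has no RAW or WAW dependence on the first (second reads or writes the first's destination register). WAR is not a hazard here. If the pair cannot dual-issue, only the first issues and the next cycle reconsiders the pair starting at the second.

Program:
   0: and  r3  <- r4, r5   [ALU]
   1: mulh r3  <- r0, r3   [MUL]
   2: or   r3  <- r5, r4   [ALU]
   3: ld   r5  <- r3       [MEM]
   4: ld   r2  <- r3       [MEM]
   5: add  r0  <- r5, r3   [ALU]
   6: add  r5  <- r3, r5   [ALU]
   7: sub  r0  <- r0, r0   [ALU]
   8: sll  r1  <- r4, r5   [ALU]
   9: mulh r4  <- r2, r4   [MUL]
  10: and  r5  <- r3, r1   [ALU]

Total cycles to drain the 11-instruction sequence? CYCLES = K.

0. and.ALU @i0  | RAW+WAW r3
1. mulh.MUL @i1  | WAW r3
2. or.ALU @i2  | RAW r3
3. ld.MEM @i3  | no-port MEM/MEM
4. ld.MEM add.ALU @i4/i5  | dual
5. add.ALU sub.ALU @i6/i7  | dual
6. sll.ALU mulh.MUL @i8/i9  | dual
7. and.ALU @i10  | tail

CYCLES = 8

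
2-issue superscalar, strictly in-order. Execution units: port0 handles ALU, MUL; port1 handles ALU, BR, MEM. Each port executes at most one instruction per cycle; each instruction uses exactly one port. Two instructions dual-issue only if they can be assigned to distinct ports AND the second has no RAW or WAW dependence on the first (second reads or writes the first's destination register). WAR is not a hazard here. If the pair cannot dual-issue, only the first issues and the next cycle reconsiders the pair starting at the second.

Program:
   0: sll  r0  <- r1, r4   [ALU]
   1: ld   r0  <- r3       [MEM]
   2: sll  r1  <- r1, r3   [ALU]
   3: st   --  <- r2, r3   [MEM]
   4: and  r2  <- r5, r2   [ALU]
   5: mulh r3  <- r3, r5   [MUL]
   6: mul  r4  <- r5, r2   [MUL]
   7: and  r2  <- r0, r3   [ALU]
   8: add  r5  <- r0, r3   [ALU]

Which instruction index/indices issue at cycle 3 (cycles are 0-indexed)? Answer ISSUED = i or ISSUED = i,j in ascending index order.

c0: i0 sll.ALU  WAW r0
c1: i1+i2 ld.MEM;sll.ALU  dual
c2: i3+i4 st.MEM;and.ALU  dual
c3: i5 mulh.MUL  no-port MUL/MUL
c4: i6+i7 mul.MUL;and.ALU  dual
c5: i8 add.ALU  tail

ISSUED = 5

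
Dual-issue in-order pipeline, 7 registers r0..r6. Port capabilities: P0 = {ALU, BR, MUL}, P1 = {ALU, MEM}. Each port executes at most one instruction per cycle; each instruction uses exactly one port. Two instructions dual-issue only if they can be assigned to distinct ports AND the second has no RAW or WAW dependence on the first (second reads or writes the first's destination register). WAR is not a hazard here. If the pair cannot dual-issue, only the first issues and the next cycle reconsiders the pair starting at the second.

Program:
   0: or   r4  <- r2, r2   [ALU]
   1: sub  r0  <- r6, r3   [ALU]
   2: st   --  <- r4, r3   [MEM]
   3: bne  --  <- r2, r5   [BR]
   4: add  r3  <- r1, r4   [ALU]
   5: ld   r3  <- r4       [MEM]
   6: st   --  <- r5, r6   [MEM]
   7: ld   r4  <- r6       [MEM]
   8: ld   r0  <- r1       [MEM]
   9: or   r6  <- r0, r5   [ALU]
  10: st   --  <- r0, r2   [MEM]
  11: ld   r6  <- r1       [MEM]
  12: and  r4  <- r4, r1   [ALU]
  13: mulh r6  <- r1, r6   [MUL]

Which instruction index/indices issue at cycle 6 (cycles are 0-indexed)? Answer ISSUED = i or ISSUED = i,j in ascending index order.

c0: i0+i1 or.ALU+sub.ALU  pair
c1: i2+i3 st.MEM+bne.BR  pair
c2: i4 add.ALU  WAW r3
c3: i5 ld.MEM  no-port MEM/MEM
c4: i6 st.MEM  no-port MEM/MEM
c5: i7 ld.MEM  no-port MEM/MEM
c6: i8 ld.MEM  RAW r0
c7: i9+i10 or.ALU+st.MEM  pair
c8: i11+i12 ld.MEM+and.ALU  pair
c9: i13 mulh.MUL  tail

ISSUED = 8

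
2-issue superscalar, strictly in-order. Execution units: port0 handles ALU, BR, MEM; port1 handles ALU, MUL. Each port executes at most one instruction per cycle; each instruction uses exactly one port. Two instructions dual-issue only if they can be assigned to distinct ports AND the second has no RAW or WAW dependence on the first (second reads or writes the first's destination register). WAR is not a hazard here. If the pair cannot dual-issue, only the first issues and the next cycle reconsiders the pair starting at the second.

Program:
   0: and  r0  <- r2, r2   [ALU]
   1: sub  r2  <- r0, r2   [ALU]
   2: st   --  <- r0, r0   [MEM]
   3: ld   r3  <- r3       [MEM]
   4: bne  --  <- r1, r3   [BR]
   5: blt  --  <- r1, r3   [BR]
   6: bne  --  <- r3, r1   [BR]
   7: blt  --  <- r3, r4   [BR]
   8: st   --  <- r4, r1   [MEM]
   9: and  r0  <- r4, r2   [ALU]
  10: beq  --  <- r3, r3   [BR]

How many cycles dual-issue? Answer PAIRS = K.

t=0 i0:and ; RAW r0
t=1 i1+i2:sub+st ; 2-wide
t=2 i3:ld ; no-port MEM/BR
t=3 i4:bne ; no-port BR/BR
t=4 i5:blt ; no-port BR/BR
t=5 i6:bne ; no-port BR/BR
t=6 i7:blt ; no-port BR/MEM
t=7 i8+i9:st+and ; 2-wide
t=8 i10:beq ; tail

PAIRS = 2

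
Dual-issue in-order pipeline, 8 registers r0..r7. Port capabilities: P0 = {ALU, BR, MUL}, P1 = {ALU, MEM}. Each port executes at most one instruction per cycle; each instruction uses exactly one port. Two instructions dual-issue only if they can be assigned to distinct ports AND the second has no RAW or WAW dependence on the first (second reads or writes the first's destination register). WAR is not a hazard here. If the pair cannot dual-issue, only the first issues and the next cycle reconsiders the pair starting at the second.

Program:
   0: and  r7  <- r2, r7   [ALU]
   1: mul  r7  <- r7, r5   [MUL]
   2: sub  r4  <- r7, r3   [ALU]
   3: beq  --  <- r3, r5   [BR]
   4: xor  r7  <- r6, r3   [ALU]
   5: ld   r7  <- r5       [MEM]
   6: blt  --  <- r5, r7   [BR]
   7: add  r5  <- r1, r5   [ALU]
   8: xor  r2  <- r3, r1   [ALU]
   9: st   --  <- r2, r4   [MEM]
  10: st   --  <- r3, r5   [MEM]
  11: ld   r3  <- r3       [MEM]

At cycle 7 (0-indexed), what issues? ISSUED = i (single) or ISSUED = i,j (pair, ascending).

ISSUED = 9

[0] i0  and  -- RAW+WAW r7
[1] i1  mul  -- RAW r7
[2] i2&i3  sub;beq  -- 2-wide
[3] i4  xor  -- WAW r7
[4] i5  ld  -- RAW r7
[5] i6&i7  blt;add  -- 2-wide
[6] i8  xor  -- RAW r2
[7] i9  st  -- no-port MEM/MEM
[8] i10  st  -- no-port MEM/MEM
[9] i11  ld  -- tail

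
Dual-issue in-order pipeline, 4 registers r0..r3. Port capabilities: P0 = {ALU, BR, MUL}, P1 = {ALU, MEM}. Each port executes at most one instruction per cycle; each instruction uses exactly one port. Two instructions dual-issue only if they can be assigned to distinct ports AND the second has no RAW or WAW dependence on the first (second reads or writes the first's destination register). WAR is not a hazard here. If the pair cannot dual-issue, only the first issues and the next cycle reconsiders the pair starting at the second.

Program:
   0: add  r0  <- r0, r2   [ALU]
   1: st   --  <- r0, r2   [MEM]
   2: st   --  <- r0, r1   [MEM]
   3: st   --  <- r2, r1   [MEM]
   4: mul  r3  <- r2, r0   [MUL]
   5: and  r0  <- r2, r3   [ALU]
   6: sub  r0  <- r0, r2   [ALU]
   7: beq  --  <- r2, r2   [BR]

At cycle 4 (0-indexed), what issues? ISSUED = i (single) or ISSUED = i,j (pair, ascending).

c0: i0 add  RAW r0
c1: i1 st  no-port MEM/MEM
c2: i2 st  no-port MEM/MEM
c3: i3,i4 st+mul  pair
c4: i5 and  RAW+WAW r0
c5: i6,i7 sub+beq  pair

ISSUED = 5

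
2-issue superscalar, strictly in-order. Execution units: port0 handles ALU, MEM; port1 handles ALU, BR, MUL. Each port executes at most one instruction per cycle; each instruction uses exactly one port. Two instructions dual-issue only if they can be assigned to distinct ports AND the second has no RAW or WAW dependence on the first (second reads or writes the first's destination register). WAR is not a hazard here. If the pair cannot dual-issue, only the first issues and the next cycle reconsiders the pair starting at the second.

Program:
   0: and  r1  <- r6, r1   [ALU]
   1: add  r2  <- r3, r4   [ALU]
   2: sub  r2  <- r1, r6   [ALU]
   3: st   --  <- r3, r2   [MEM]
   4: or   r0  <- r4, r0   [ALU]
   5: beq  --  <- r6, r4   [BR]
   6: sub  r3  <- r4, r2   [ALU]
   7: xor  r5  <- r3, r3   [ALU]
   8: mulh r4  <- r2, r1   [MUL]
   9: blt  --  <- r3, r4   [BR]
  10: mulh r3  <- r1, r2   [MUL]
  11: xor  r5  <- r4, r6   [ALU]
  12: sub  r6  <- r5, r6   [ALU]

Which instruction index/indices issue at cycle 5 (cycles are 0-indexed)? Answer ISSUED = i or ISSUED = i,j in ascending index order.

ISSUED = 9

  cy0 -> i0,i1 (and.ALU;add.ALU) 2-wide
  cy1 -> i2 (sub.ALU) RAW r2
  cy2 -> i3,i4 (st.MEM;or.ALU) 2-wide
  cy3 -> i5,i6 (beq.BR;sub.ALU) 2-wide
  cy4 -> i7,i8 (xor.ALU;mulh.MUL) 2-wide
  cy5 -> i9 (blt.BR) no-port BR/MUL
  cy6 -> i10,i11 (mulh.MUL;xor.ALU) 2-wide
  cy7 -> i12 (sub.ALU) tail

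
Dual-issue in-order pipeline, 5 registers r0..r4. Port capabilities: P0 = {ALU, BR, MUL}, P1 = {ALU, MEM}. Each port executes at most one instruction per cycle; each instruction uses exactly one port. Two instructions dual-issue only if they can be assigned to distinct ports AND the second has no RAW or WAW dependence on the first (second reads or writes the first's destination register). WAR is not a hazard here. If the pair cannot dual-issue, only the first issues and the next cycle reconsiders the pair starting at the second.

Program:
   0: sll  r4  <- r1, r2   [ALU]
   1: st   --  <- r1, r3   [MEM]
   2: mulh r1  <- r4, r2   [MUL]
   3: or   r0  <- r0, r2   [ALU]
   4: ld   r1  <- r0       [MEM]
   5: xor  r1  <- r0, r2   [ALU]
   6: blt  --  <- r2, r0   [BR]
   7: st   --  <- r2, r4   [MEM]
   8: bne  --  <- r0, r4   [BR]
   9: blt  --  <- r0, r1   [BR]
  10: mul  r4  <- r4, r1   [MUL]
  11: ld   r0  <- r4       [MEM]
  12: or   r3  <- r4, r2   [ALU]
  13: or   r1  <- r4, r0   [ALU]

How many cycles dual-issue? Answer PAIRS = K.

PAIRS = 5

  cy0 -> i0,i1 (sll.ALU st.MEM) pair
  cy1 -> i2,i3 (mulh.MUL or.ALU) pair
  cy2 -> i4 (ld.MEM) WAW r1
  cy3 -> i5,i6 (xor.ALU blt.BR) pair
  cy4 -> i7,i8 (st.MEM bne.BR) pair
  cy5 -> i9 (blt.BR) no-port BR/MUL
  cy6 -> i10 (mul.MUL) RAW r4
  cy7 -> i11,i12 (ld.MEM or.ALU) pair
  cy8 -> i13 (or.ALU) tail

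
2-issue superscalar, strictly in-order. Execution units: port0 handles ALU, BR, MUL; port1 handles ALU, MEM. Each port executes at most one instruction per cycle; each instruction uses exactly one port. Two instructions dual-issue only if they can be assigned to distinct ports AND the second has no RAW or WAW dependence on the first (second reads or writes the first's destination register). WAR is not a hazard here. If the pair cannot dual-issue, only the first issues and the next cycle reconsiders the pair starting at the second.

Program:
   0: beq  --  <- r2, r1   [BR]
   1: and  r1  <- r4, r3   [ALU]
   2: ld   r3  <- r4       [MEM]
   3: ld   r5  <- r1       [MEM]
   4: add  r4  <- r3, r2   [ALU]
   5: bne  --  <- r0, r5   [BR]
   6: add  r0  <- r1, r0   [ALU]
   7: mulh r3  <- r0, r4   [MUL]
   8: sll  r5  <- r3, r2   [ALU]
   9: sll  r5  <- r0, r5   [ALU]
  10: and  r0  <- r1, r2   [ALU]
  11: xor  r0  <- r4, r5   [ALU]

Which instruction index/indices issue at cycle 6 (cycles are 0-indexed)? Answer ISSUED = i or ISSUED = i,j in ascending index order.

ISSUED = 9,10

  cy0 -> i0+i1 (beq.BR;and.ALU) dual
  cy1 -> i2 (ld.MEM) no-port MEM/MEM
  cy2 -> i3+i4 (ld.MEM;add.ALU) dual
  cy3 -> i5+i6 (bne.BR;add.ALU) dual
  cy4 -> i7 (mulh.MUL) RAW r3
  cy5 -> i8 (sll.ALU) RAW+WAW r5
  cy6 -> i9+i10 (sll.ALU;and.ALU) dual
  cy7 -> i11 (xor.ALU) tail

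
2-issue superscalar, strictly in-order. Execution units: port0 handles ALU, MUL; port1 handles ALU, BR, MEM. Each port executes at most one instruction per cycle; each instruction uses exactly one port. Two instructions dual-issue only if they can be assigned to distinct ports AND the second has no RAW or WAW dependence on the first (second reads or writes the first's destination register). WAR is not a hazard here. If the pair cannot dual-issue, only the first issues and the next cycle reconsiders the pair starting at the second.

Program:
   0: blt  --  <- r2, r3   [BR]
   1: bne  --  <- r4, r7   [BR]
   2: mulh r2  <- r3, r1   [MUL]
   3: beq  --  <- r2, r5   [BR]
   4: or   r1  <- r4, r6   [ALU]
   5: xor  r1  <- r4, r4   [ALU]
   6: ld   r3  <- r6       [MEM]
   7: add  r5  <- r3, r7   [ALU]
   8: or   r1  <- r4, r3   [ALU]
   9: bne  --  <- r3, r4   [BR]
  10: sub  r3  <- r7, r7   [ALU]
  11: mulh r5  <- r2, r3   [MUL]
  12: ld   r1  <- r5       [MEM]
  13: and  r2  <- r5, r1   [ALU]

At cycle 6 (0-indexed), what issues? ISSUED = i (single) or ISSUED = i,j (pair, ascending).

ISSUED = 11

  cy0 -> i0 (blt.BR) no-port BR/BR
  cy1 -> i1,i2 (bne.BR;mulh.MUL) pair
  cy2 -> i3,i4 (beq.BR;or.ALU) pair
  cy3 -> i5,i6 (xor.ALU;ld.MEM) pair
  cy4 -> i7,i8 (add.ALU;or.ALU) pair
  cy5 -> i9,i10 (bne.BR;sub.ALU) pair
  cy6 -> i11 (mulh.MUL) RAW r5
  cy7 -> i12 (ld.MEM) RAW r1
  cy8 -> i13 (and.ALU) tail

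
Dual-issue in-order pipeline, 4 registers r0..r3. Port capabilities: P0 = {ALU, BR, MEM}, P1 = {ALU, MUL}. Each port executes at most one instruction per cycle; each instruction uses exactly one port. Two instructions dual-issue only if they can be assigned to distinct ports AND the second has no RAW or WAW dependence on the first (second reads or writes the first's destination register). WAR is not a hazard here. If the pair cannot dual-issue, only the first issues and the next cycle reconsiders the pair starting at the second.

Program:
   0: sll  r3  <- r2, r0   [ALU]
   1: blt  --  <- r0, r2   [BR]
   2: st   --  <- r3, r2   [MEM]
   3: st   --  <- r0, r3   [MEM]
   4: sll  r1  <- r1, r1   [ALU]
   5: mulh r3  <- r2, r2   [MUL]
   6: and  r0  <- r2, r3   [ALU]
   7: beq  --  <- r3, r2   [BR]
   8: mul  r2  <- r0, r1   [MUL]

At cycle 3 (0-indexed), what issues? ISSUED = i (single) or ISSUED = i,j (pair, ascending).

[0] i0+i1  sll.ALU/blt.BR  -- pair
[1] i2  st.MEM  -- no-port MEM/MEM
[2] i3+i4  st.MEM/sll.ALU  -- pair
[3] i5  mulh.MUL  -- RAW r3
[4] i6+i7  and.ALU/beq.BR  -- pair
[5] i8  mul.MUL  -- tail

ISSUED = 5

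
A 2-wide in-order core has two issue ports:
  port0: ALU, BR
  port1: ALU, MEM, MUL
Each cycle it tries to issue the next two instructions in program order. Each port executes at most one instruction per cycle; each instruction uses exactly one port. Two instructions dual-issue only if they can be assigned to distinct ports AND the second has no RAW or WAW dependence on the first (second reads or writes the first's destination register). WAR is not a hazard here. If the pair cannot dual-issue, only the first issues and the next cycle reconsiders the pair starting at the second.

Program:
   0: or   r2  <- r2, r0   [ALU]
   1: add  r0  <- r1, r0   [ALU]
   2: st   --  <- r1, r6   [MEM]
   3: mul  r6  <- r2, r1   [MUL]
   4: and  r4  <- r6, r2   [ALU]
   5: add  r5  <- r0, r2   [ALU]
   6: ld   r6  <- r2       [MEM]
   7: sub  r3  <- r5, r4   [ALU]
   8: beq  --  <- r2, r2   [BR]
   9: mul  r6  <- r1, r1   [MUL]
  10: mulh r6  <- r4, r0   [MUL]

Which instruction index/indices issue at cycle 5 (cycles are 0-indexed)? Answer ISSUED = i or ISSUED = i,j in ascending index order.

ISSUED = 8,9

t=0 i0/i1:or.ALU/add.ALU ; pair
t=1 i2:st.MEM ; no-port MEM/MUL
t=2 i3:mul.MUL ; RAW r6
t=3 i4/i5:and.ALU/add.ALU ; pair
t=4 i6/i7:ld.MEM/sub.ALU ; pair
t=5 i8/i9:beq.BR/mul.MUL ; pair
t=6 i10:mulh.MUL ; tail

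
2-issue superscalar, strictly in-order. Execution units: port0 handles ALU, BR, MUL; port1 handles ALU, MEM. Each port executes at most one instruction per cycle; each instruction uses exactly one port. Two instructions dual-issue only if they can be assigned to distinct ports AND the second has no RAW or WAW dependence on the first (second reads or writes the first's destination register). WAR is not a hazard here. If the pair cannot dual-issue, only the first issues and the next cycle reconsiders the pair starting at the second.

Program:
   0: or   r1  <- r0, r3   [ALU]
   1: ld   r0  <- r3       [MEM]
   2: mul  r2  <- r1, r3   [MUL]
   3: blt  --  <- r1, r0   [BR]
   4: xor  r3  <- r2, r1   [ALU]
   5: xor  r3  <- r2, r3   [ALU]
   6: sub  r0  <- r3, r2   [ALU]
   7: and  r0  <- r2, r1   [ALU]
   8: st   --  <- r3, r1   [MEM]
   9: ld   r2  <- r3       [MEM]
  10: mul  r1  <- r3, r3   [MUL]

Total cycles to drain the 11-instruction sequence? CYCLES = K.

CYCLES = 7

[0] i0/i1  or ld  -- pair
[1] i2  mul  -- no-port MUL/BR
[2] i3/i4  blt xor  -- pair
[3] i5  xor  -- RAW r3
[4] i6  sub  -- WAW r0
[5] i7/i8  and st  -- pair
[6] i9/i10  ld mul  -- pair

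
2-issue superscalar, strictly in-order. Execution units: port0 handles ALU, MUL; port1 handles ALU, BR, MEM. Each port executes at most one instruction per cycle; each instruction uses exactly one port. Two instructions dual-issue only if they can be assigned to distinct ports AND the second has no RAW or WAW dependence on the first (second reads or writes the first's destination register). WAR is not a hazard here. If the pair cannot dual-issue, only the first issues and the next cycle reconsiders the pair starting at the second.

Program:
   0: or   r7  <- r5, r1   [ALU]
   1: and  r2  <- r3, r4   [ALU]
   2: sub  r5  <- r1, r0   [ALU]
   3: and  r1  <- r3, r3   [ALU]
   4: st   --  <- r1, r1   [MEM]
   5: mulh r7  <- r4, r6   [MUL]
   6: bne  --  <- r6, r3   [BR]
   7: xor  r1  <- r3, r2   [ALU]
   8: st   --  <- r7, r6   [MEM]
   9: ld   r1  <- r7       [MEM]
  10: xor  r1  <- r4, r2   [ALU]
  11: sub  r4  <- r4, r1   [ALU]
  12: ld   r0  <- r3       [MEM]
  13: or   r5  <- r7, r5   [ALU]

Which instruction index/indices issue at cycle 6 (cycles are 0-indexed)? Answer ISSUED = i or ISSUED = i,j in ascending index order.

[0] i0,i1  or/and  -- dual
[1] i2,i3  sub/and  -- dual
[2] i4,i5  st/mulh  -- dual
[3] i6,i7  bne/xor  -- dual
[4] i8  st  -- no-port MEM/MEM
[5] i9  ld  -- WAW r1
[6] i10  xor  -- RAW r1
[7] i11,i12  sub/ld  -- dual
[8] i13  or  -- tail

ISSUED = 10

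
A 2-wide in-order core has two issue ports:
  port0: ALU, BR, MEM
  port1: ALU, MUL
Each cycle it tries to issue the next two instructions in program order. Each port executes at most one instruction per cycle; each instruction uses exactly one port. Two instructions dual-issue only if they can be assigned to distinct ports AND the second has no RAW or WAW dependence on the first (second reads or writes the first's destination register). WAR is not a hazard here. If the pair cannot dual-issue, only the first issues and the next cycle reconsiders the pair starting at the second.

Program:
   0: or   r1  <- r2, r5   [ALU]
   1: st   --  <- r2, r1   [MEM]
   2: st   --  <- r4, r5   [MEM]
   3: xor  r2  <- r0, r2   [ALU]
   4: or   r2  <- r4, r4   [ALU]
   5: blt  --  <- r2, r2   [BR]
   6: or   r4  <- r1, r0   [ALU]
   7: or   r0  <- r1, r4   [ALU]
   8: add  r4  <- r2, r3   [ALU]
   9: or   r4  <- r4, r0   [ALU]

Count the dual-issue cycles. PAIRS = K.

0. or @i0  | RAW r1
1. st @i1  | no-port MEM/MEM
2. st+xor @i2/i3  | pair
3. or @i4  | RAW r2
4. blt+or @i5/i6  | pair
5. or+add @i7/i8  | pair
6. or @i9  | tail

PAIRS = 3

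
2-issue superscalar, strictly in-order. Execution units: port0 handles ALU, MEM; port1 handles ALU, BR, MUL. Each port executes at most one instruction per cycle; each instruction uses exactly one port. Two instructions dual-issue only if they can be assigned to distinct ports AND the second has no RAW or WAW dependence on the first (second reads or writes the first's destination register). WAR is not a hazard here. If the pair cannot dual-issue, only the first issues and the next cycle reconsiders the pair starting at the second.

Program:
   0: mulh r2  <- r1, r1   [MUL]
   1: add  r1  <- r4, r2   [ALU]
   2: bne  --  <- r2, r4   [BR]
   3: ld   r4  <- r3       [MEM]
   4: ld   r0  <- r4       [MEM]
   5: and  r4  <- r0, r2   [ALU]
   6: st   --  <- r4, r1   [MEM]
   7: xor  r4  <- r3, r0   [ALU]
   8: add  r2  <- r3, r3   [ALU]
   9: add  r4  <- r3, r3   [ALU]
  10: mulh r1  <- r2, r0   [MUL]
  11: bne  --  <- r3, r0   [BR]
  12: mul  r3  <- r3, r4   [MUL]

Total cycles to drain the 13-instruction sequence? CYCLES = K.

[0] i0  mulh.MUL  -- RAW r2
[1] i1,i2  add.ALU bne.BR  -- dual
[2] i3  ld.MEM  -- no-port MEM/MEM
[3] i4  ld.MEM  -- RAW r0
[4] i5  and.ALU  -- RAW r4
[5] i6,i7  st.MEM xor.ALU  -- dual
[6] i8,i9  add.ALU add.ALU  -- dual
[7] i10  mulh.MUL  -- no-port MUL/BR
[8] i11  bne.BR  -- no-port BR/MUL
[9] i12  mul.MUL  -- tail

CYCLES = 10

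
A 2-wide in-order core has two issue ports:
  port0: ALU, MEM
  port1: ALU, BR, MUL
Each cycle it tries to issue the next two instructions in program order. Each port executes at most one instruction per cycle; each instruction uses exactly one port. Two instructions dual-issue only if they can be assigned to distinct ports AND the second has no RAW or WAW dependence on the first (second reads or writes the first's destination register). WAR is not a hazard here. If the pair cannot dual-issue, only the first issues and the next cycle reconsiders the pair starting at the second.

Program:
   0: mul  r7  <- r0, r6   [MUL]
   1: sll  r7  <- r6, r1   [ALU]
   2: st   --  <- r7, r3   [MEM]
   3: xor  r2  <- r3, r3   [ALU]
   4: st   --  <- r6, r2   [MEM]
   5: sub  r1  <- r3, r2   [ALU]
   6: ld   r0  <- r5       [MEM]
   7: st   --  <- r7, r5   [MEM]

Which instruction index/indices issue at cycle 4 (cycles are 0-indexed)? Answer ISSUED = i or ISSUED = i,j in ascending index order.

ISSUED = 6

t=0 i0:mul ; WAW r7
t=1 i1:sll ; RAW r7
t=2 i2/i3:st;xor ; 2-wide
t=3 i4/i5:st;sub ; 2-wide
t=4 i6:ld ; no-port MEM/MEM
t=5 i7:st ; tail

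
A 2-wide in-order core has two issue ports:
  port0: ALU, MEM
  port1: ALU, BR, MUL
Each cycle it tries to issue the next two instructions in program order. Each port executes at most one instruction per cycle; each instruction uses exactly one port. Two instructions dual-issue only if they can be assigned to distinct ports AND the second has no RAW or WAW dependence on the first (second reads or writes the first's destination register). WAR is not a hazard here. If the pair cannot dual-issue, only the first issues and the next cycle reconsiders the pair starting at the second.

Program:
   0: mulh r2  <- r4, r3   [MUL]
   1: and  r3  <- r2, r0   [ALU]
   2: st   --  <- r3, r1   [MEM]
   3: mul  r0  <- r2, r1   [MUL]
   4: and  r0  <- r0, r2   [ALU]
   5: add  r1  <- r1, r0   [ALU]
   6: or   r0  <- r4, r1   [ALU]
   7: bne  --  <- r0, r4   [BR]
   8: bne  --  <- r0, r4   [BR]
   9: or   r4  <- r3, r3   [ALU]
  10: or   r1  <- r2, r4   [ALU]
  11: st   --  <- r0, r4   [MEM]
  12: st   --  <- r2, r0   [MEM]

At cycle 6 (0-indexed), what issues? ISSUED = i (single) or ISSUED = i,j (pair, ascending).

ISSUED = 7

  cy0 -> i0 (mulh) RAW r2
  cy1 -> i1 (and) RAW r3
  cy2 -> i2&i3 (st mul) 2-wide
  cy3 -> i4 (and) RAW r0
  cy4 -> i5 (add) RAW r1
  cy5 -> i6 (or) RAW r0
  cy6 -> i7 (bne) no-port BR/BR
  cy7 -> i8&i9 (bne or) 2-wide
  cy8 -> i10&i11 (or st) 2-wide
  cy9 -> i12 (st) tail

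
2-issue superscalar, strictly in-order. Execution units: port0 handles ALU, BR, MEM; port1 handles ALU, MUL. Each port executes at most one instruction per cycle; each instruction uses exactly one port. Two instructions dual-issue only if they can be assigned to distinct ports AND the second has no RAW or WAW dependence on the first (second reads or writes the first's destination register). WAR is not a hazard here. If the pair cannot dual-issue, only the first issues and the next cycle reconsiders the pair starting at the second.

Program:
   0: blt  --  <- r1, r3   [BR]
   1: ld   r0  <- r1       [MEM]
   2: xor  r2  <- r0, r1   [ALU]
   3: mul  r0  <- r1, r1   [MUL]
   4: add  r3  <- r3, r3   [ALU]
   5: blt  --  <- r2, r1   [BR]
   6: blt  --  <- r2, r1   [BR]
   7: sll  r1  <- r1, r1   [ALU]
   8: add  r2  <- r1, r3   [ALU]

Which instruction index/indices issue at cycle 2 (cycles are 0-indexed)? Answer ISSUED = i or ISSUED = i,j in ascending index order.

[0] i0  blt.BR  -- no-port BR/MEM
[1] i1  ld.MEM  -- RAW r0
[2] i2+i3  xor.ALU+mul.MUL  -- pair
[3] i4+i5  add.ALU+blt.BR  -- pair
[4] i6+i7  blt.BR+sll.ALU  -- pair
[5] i8  add.ALU  -- tail

ISSUED = 2,3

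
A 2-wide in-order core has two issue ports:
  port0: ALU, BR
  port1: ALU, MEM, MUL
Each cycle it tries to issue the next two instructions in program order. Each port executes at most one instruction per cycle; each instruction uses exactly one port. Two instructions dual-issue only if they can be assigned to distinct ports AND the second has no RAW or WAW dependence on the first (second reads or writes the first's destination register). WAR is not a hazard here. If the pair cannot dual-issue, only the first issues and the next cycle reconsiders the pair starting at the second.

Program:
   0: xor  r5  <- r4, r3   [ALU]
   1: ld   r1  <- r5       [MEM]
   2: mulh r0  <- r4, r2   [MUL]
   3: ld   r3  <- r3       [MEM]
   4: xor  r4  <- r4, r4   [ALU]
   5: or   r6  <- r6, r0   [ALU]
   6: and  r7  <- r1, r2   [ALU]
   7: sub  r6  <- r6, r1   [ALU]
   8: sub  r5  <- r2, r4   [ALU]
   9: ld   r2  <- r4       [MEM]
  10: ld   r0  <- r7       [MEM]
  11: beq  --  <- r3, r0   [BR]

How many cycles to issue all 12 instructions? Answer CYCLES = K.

CYCLES = 9

c0: i0 xor.ALU  RAW r5
c1: i1 ld.MEM  no-port MEM/MUL
c2: i2 mulh.MUL  no-port MUL/MEM
c3: i3,i4 ld.MEM;xor.ALU  2-wide
c4: i5,i6 or.ALU;and.ALU  2-wide
c5: i7,i8 sub.ALU;sub.ALU  2-wide
c6: i9 ld.MEM  no-port MEM/MEM
c7: i10 ld.MEM  RAW r0
c8: i11 beq.BR  tail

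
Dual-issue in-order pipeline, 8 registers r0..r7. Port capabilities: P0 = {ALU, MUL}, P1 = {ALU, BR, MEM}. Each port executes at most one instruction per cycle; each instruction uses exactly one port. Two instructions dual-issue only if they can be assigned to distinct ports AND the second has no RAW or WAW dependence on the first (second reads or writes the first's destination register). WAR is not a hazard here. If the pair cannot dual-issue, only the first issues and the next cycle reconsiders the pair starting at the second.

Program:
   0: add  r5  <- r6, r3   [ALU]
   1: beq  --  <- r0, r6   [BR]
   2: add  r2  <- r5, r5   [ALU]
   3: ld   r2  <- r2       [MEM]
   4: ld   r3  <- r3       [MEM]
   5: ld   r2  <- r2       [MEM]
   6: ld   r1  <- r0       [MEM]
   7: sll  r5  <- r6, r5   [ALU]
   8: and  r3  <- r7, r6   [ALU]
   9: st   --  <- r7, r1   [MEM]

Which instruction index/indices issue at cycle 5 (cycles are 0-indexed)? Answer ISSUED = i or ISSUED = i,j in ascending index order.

t=0 i0,i1:add.ALU+beq.BR ; dual
t=1 i2:add.ALU ; RAW+WAW r2
t=2 i3:ld.MEM ; no-port MEM/MEM
t=3 i4:ld.MEM ; no-port MEM/MEM
t=4 i5:ld.MEM ; no-port MEM/MEM
t=5 i6,i7:ld.MEM+sll.ALU ; dual
t=6 i8,i9:and.ALU+st.MEM ; dual

ISSUED = 6,7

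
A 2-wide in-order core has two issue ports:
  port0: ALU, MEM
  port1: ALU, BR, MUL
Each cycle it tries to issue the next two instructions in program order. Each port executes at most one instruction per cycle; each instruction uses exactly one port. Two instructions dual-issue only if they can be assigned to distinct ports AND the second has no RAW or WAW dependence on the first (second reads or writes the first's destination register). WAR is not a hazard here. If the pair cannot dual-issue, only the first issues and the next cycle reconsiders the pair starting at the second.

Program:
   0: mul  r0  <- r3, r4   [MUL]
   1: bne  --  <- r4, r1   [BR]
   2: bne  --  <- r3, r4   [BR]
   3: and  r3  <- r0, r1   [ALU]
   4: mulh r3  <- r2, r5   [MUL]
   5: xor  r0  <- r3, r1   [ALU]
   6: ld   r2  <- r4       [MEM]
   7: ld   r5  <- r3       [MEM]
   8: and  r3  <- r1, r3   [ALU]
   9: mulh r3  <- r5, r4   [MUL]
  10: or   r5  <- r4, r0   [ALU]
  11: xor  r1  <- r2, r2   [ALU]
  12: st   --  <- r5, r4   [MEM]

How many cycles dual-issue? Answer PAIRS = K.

PAIRS = 5

c0: i0 mul.MUL  no-port MUL/BR
c1: i1 bne.BR  no-port BR/BR
c2: i2,i3 bne.BR+and.ALU  pair
c3: i4 mulh.MUL  RAW r3
c4: i5,i6 xor.ALU+ld.MEM  pair
c5: i7,i8 ld.MEM+and.ALU  pair
c6: i9,i10 mulh.MUL+or.ALU  pair
c7: i11,i12 xor.ALU+st.MEM  pair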